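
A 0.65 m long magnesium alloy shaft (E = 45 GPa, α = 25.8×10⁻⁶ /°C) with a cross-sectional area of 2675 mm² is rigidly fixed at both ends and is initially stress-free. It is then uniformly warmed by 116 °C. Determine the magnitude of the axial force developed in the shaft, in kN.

With zero net strain, σ = E·αΔT = 45 GPa × 25.8×10⁻⁶ × 116 = 134.7 MPa.
P = AEαΔT = 2675 × 45×10³ × 25.8×10⁻⁶ × 116 = 360.3 kN (compressive).

P ≈ 360 kN (compressive)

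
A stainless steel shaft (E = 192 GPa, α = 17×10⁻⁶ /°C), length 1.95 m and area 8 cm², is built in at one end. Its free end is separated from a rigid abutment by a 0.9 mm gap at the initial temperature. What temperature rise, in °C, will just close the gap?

ΔT ≈ 27.1 °C

The gap closes when αΔT L = 0.9 mm, since the shaft is still unstressed at that instant.
So ΔT = g/(αL) = 0.9/(17×10⁻⁶ × 1950) = 27.15 °C.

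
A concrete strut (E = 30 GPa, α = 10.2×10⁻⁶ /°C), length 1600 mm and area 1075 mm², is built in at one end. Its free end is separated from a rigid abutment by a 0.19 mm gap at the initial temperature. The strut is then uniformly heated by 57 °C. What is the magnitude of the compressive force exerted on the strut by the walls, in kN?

Free thermal elongation = αΔT L = 10.2×10⁻⁶ × 57 × 1600 = 0.9302 mm.
The gap closes (δ_free > 0.19 mm) and the wall then resists a further 0.9302 − 0.19 = 0.7402 mm of expansion.
So σ = E(δ_free − g)/L = 30×10³ × 0.7402/1600 = 13.88 MPa.
P = σA = 13.88 × 1075 = 14.92 kN.

P ≈ 14.9 kN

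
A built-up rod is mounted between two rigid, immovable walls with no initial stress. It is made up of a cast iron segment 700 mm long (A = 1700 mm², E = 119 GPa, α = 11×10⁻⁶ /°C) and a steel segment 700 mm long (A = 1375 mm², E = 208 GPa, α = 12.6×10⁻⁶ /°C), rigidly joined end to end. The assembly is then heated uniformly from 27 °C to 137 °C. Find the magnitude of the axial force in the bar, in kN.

P ≈ 308 kN (compressive)

With the walls removed the bar would change length by δ_free = Σ αᵢΔT Lᵢ = 11×10⁻⁶×110×700 + 12.6×10⁻⁶×110×700 = 1.817 mm.
Since the ends are fixed, an axial force P builds up, equal in every segment, with P · Σ Lᵢ/(AᵢEᵢ) = δ_free.
Σ Lᵢ/(AᵢEᵢ) = 700/(1700×119×10³) + 700/(1375×208×10³) = 5.908×10⁻⁶ mm/N.
Hence P = δ_free / Σ(L/AE) = 1.817/5.908×10⁻⁶ = 307.6 kN (compressive).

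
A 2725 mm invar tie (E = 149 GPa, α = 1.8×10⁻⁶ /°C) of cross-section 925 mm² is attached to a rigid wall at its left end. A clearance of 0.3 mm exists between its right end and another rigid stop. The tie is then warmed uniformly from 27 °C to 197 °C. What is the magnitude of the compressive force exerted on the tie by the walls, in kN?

If the wall were absent the tie would grow by αΔT L = 1.8×10⁻⁶ × 170 × 2725 = 0.8338 mm.
This exceeds the 0.3 mm gap, so the wall pushes back. The portion of expansion that must be recovered elastically is δ_free − gap = 0.8338 − 0.3 = 0.5338 mm.
Compatibility: PL/(AE) = 0.5338 mm, so σ = P/A = E × (0.5338/2725) = 29.19 MPa.
Force on the wall = σA = 29.19 × 925 mm² = 27 kN.

P ≈ 27 kN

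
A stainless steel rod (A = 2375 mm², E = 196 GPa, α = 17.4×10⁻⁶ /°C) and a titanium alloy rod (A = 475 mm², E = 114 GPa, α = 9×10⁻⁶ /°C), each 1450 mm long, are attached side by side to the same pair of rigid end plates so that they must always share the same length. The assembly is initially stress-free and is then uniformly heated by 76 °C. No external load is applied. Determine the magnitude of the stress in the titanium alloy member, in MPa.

The stainless steel has the larger α, so on heating it would change length more than the titanium alloy if both were free. The rigid plates force a common final length, so the stainless steel is put into compression and the titanium alloy into tension, with equal and opposite forces P (no external load).
Compatibility of the two members (thermal + elastic change equal): (α₁ − α₂)ΔT = P·[1/(A₁E₁) + 1/(A₂E₂)].
|α₁ − α₂|·ΔT = 8.4×10⁻⁶ × 76 = 0.0006384.
1/(A₁E₁) + 1/(A₂E₂) = 1/(2375×196×10³) + 1/(475×114×10³) = 2.062×10⁻⁸ N⁻¹.
P = 0.0006384 / 2.062×10⁻⁸ = 30970 N = 30.97 kN.
σ_{titanium alloy} = P/A₂ = 30970/475 = 65.19 MPa, tensile.

σ ≈ 65.2 MPa (tensile)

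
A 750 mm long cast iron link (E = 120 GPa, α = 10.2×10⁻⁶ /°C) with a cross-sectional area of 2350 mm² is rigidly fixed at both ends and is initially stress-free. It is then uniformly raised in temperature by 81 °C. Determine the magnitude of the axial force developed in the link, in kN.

Full restraint means ε = 0, so the stress is σ = EαΔT = 120×10³ × 10.2×10⁻⁶ × 81 = 99.14 MPa.
P = AEαΔT = 2350 × 120×10³ × 10.2×10⁻⁶ × 81 = 233 kN (compressive).

P ≈ 233 kN (compressive)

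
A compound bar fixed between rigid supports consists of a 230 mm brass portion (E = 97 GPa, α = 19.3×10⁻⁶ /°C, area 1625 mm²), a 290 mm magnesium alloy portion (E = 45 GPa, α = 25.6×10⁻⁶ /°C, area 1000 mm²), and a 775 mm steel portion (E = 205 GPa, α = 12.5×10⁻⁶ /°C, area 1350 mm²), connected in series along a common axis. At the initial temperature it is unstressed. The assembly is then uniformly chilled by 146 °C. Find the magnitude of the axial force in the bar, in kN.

P ≈ 294 kN (tensile)

With the walls removed the bar would change length by δ_free = Σ αᵢΔT Lᵢ = 19.3×10⁻⁶×146×230 + 25.6×10⁻⁶×146×290 + 12.5×10⁻⁶×146×775 = 3.146 mm.
The walls prevent any net length change, so an axial force P (same in every segment) develops. Compatibility: P · Σ Lᵢ/(AᵢEᵢ) = δ_free.
Σ Lᵢ/(AᵢEᵢ) = 230/(1625×97×10³) + 290/(1000×45×10³) + 775/(1350×205×10³) = 1.07×10⁻⁵ mm/N.
P = 3.146 / 1.07×10⁻⁵ = 293900 N = 293.9 kN, tensile.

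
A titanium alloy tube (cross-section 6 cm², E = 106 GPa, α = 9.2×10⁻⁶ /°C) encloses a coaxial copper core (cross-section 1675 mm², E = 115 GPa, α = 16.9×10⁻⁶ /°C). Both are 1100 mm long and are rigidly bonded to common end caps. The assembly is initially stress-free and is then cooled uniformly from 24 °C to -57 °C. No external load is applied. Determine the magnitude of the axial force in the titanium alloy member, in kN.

Both members must finish at the same length. With the larger α, the copper tends to over-contract; the plates restrain it, putting the copper in tension and the titanium alloy in compression. With no external load the two internal forces are equal and opposite, magnitude P.
Equating the net (thermal + elastic) strains gives |α₁ − α₂|·ΔT = P·[1/(A₁E₁) + 1/(A₂E₂)].
|α₁ − α₂|·ΔT = 7.7×10⁻⁶ × 81 = 0.0006237.
1/(A₁E₁) + 1/(A₂E₂) = 1/(600×106×10³) + 1/(1675×115×10³) = 2.091×10⁻⁸ N⁻¹.
P = 0.0006237 / 2.091×10⁻⁸ = 29820 N = 29.82 kN.

P ≈ 29.8 kN (compressive in the titanium alloy)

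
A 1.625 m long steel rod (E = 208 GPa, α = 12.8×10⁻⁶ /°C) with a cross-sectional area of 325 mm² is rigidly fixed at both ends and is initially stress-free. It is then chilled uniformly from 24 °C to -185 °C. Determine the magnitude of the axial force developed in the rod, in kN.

P ≈ 181 kN (tensile)

Full restraint means ε = 0, so the stress is σ = EαΔT = 208×10³ × 12.8×10⁻⁶ × 209 = 556.4 MPa.
Axial force P = σA = 556.4 × 325 = 180800 N = 180.8 kN, tensile.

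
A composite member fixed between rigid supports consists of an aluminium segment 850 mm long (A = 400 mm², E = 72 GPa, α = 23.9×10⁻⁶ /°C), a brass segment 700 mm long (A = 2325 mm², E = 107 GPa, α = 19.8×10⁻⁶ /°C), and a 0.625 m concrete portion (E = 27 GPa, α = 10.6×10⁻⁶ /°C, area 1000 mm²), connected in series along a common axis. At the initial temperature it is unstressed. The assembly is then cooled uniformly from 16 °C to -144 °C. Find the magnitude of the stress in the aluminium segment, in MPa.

Free thermal contraction of the whole bar: Σ αᵢΔT Lᵢ = 23.9×10⁻⁶×160×850 + 19.8×10⁻⁶×160×700 + 10.6×10⁻⁶×160×625 = 6.528 mm.
The walls prevent any net length change, so an axial force P (same in every segment) develops. Compatibility: P · Σ Lᵢ/(AᵢEᵢ) = δ_free.
The series flexibility is Σ Lᵢ/(AᵢEᵢ) = 850/(400×72×10³) + 700/(2325×107×10³) + 625/(1000×27×10³) = 5.548×10⁻⁵ mm/N.
So P = 6.528 / 5.548×10⁻⁵ = 117.7 kN, tensile.
σ_{aluminium} = P / A = 117700 / 400 = 294.2 MPa.

σ ≈ 294 MPa (tensile)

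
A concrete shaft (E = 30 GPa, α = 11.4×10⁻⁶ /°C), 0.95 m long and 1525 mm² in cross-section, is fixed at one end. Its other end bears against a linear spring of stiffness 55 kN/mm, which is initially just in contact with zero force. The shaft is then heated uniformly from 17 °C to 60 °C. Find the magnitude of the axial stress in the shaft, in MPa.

Free thermal expansion: δ_free = αΔT L = 11.4×10⁻⁶ × 43 × 950 = 0.4657 mm.
With a force P in the spring, the elastic change of the shaft is PL/(AE) and that of the spring is P/k; compatibility requires their sum to equal δ_free.
P [ L/(AE) + 1/k ] = δ_free → P [ 950/(1525×30×10³) + 1/(55×10³) ] = 0.4657.
P = 0.4657 / 3.895×10⁻⁵ = 11960 N.
σ = P/A = 11960/1525 = 7.841 MPa.

σ ≈ 7.84 MPa (compressive)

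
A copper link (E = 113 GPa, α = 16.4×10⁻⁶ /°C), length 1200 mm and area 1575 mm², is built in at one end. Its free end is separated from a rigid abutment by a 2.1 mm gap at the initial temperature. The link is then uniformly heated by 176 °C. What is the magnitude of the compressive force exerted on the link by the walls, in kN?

P ≈ 202 kN

Free thermal elongation = αΔT L = 16.4×10⁻⁶ × 176 × 1200 = 3.464 mm.
The gap closes (δ_free > 2.1 mm) and the wall then resists a further 3.464 − 2.1 = 1.364 mm of expansion.
So σ = E(δ_free − g)/L = 113×10³ × 1.364/1200 = 128.4 MPa.
Force on the wall = σA = 128.4 × 1575 mm² = 202.3 kN.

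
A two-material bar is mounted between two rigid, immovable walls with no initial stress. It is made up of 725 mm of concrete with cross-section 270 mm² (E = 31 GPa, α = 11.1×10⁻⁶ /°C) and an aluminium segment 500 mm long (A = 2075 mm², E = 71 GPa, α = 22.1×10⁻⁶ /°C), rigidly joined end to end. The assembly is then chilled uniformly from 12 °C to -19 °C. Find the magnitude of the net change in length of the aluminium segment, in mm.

With the walls removed the bar would change length by δ_free = Σ αᵢΔT Lᵢ = 11.1×10⁻⁶×31×725 + 22.1×10⁻⁶×31×500 = 0.592 mm.
Since the ends are fixed, an axial force P builds up, equal in every segment, with P · Σ Lᵢ/(AᵢEᵢ) = δ_free.
The series flexibility is Σ Lᵢ/(AᵢEᵢ) = 725/(270×31×10³) + 500/(2075×71×10³) = 9.001×10⁻⁵ mm/N.
Hence P = δ_free / Σ(L/AE) = 0.592/9.001×10⁻⁵ = 6.577 kN (tensile).
For the aluminium segment, free thermal change = 22.1×10⁻⁶×31×500 = 0.3426 mm and elastic change from P = 6577×500/(2075×71×10³) = 0.02232 mm; these oppose, so the net change is 0.32 mm (segment shortens).

|ΔL| ≈ 0.32 mm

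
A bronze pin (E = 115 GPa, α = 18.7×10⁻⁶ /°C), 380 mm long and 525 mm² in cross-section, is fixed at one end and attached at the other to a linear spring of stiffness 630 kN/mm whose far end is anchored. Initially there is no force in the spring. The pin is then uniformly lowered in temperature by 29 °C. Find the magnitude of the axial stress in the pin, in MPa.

σ ≈ 49.8 MPa (tensile)

Free thermal contraction: δ_free = αΔT L = 18.7×10⁻⁶ × 29 × 380 = 0.2061 mm.
With a force P in the spring, the elastic change of the pin is PL/(AE) and that of the spring is P/k; compatibility requires their sum to equal δ_free.
P [ L/(AE) + 1/k ] = δ_free → P [ 380/(525×115×10³) + 1/(630×10³) ] = 0.2061.
P = 0.2061 / 7.881×10⁻⁶ = 26150 N.
σ = P/A = 26150/525 = 49.8 MPa.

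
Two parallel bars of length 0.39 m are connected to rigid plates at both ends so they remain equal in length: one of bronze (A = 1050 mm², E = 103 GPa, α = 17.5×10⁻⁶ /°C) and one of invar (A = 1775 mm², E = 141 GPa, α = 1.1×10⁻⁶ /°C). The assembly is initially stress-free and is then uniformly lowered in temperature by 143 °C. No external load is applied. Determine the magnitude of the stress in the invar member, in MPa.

σ ≈ 99.8 MPa (compressive)

Equilibrium of a rigid end plate with no external load gives equal and opposite internal forces ±P in the two members. Since α_{bronze} > α_{invar}, cooling drives the bronze into tension and the invar into compression.
Setting the final lengths equal and cancelling L: (α₁ − α₂)ΔT = P/(A₁E₁) + P/(A₂E₂).
|α₁ − α₂|·ΔT = 16.4×10⁻⁶ × 143 = 0.002345.
1/(A₁E₁) + 1/(A₂E₂) = 1/(1050×103×10³) + 1/(1775×141×10³) = 1.324×10⁻⁸ N⁻¹.
P = 0.002345 / 1.324×10⁻⁸ = 177100 N = 177.1 kN.
σ_{invar} = P/A₂ = 177100/1775 = 99.78 MPa, compressive.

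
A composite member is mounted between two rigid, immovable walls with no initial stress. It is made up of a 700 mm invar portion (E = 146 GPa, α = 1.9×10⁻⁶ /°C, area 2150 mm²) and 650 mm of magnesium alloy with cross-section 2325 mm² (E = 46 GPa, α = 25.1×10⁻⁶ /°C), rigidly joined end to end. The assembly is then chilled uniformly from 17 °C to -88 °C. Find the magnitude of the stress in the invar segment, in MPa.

σ ≈ 104 MPa (tensile)

With the walls removed the bar would change length by δ_free = Σ αᵢΔT Lᵢ = 1.9×10⁻⁶×105×700 + 25.1×10⁻⁶×105×650 = 1.853 mm.
The rigid supports impose zero overall length change; the single axial force P common to all segments must satisfy P Σ Lᵢ/(AᵢEᵢ) = δ_free.
The series flexibility is Σ Lᵢ/(AᵢEᵢ) = 700/(2150×146×10³) + 650/(2325×46×10³) = 8.308×10⁻⁶ mm/N.
Hence P = δ_free / Σ(L/AE) = 1.853/8.308×10⁻⁶ = 223 kN (tensile).
σ_{invar} = P / A = 223000 / 2150 = 103.7 MPa.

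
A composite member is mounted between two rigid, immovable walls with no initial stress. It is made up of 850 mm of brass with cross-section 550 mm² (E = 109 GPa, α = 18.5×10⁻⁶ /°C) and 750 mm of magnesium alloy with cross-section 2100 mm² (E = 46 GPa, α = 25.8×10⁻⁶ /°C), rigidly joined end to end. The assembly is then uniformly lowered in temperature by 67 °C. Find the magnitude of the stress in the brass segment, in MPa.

σ ≈ 195 MPa (tensile)

If the supports were absent, the total length change would be Σ αᵢΔT Lᵢ = 18.5×10⁻⁶×67×850 + 25.8×10⁻⁶×67×750 = 2.35 mm.
The walls prevent any net length change, so an axial force P (same in every segment) develops. Compatibility: P · Σ Lᵢ/(AᵢEᵢ) = δ_free.
Σ Lᵢ/(AᵢEᵢ) = 850/(550×109×10³) + 750/(2100×46×10³) = 2.194×10⁻⁵ mm/N.
So P = 2.35 / 2.194×10⁻⁵ = 107.1 kN, tensile.
σ_{brass} = P / A = 107100 / 550 = 194.7 MPa.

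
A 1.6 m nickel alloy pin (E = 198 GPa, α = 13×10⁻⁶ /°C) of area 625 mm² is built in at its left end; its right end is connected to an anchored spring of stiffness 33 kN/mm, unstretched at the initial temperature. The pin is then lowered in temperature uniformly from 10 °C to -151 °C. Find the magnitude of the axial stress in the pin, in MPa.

σ ≈ 124 MPa (tensile)

Free thermal contraction: δ_free = αΔT L = 13×10⁻⁶ × 161 × 1600 = 3.349 mm.
With a force P in the spring, the elastic change of the pin is PL/(AE) and that of the spring is P/k; compatibility requires their sum to equal δ_free.
P [ L/(AE) + 1/k ] = δ_free → P [ 1600/(625×198×10³) + 1/(33×10³) ] = 3.349.
P = 3.349 / 4.323×10⁻⁵ = 77460 N.
σ = P/A = 77460/625 = 123.9 MPa.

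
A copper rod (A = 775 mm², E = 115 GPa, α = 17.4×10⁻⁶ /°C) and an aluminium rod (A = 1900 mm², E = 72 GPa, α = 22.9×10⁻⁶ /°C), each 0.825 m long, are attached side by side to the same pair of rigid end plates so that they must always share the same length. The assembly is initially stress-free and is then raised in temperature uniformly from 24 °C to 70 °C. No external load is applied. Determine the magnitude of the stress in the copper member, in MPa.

The aluminium has the larger α, so on heating it would change length more than the copper if both were free. The rigid plates force a common final length, so the aluminium is put into compression and the copper into tension, with equal and opposite forces P (no external load).
Compatibility of the two members (thermal + elastic change equal): (α₁ − α₂)ΔT = P·[1/(A₁E₁) + 1/(A₂E₂)].
|α₁ − α₂|·ΔT = 5.5×10⁻⁶ × 46 = 0.000253.
1/(A₁E₁) + 1/(A₂E₂) = 1/(775×115×10³) + 1/(1900×72×10³) = 1.853×10⁻⁸ N⁻¹.
So P = 0.000253 / 1.853×10⁻⁸ = 13.65 kN.
σ_{copper} = P/A₁ = 13650/775 = 17.62 MPa, tensile.

σ ≈ 17.6 MPa (tensile)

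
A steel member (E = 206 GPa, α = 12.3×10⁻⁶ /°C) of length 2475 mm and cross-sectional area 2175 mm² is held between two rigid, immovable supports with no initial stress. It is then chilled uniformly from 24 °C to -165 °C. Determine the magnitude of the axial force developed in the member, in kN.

P ≈ 1040 kN (tensile)

Full restraint means ε = 0, so the stress is σ = EαΔT = 206×10³ × 12.3×10⁻⁶ × 189 = 478.9 MPa.
Axial force P = σA = 478.9 × 2175 = 1.042×10⁶ N = 1042 kN, tensile.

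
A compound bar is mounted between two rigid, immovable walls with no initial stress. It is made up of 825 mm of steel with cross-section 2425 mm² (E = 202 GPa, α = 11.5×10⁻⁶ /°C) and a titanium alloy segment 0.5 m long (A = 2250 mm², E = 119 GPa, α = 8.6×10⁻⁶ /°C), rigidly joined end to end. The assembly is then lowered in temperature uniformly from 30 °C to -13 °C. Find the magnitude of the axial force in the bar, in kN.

Free thermal contraction of the whole bar: Σ αᵢΔT Lᵢ = 11.5×10⁻⁶×43×825 + 8.6×10⁻⁶×43×500 = 0.5929 mm.
Since the ends are fixed, an axial force P builds up, equal in every segment, with P · Σ Lᵢ/(AᵢEᵢ) = δ_free.
The series flexibility is Σ Lᵢ/(AᵢEᵢ) = 825/(2425×202×10³) + 500/(2250×119×10³) = 3.552×10⁻⁶ mm/N.
Hence P = δ_free / Σ(L/AE) = 0.5929/3.552×10⁻⁶ = 166.9 kN (tensile).

P ≈ 167 kN (tensile)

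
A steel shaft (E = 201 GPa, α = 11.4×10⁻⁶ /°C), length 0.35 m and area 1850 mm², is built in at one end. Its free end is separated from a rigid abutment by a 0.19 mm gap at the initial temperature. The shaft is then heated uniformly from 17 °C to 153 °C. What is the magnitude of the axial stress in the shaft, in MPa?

σ ≈ 203 MPa (compressive)

Unrestrained expansion: δ_free = αΔT L = 11.4×10⁻⁶ × 136 × 350 = 0.5426 mm.
The gap closes (δ_free > 0.19 mm) and the wall then resists a further 0.5426 − 0.19 = 0.3526 mm of expansion.
Compatibility: PL/(AE) = 0.3526 mm, so σ = P/A = E × (0.3526/350) = 202.5 MPa.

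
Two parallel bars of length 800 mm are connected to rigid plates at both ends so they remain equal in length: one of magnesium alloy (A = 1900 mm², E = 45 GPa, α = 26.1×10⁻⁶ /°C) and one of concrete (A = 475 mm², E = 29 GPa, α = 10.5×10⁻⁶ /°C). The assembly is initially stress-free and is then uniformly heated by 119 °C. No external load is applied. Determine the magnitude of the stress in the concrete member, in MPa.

The magnesium alloy has the larger α, so on heating it would change length more than the concrete if both were free. The rigid plates force a common final length, so the magnesium alloy is put into compression and the concrete into tension, with equal and opposite forces P (no external load).
Compatibility of the two members (thermal + elastic change equal): (α₁ − α₂)ΔT = P·[1/(A₁E₁) + 1/(A₂E₂)].
|α₁ − α₂|·ΔT = 15.6×10⁻⁶ × 119 = 0.001856.
1/(A₁E₁) + 1/(A₂E₂) = 1/(1900×45×10³) + 1/(475×29×10³) = 8.429×10⁻⁸ N⁻¹.
P = 0.001856 / 8.429×10⁻⁸ = 22020 N = 22.02 kN.
σ_{concrete} = P/A₂ = 22020/475 = 46.37 MPa, tensile.

σ ≈ 46.4 MPa (tensile)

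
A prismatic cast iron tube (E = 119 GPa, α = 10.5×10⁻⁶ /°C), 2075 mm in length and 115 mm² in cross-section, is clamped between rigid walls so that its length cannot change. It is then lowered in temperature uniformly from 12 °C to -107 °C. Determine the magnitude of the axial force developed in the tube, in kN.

P ≈ 17.1 kN (tensile)

The ends cannot move, so σ = EαΔT = 119×10³ × 10.5×10⁻⁶ × 119 = 148.7 MPa.
P = AEαΔT = 115 × 119×10³ × 10.5×10⁻⁶ × 119 = 17.1 kN (tensile).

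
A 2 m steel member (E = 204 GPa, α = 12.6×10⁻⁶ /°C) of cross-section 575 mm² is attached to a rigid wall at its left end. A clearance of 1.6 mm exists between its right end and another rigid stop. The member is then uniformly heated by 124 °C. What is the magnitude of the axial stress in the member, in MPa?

If the wall were absent the member would grow by αΔT L = 12.6×10⁻⁶ × 124 × 2000 = 3.125 mm.
The gap closes (δ_free > 1.6 mm) and the wall then resists a further 3.125 − 1.6 = 1.525 mm of expansion.
Compatibility: PL/(AE) = 1.525 mm, so σ = P/A = E × (1.525/2000) = 155.5 MPa.

σ ≈ 156 MPa (compressive)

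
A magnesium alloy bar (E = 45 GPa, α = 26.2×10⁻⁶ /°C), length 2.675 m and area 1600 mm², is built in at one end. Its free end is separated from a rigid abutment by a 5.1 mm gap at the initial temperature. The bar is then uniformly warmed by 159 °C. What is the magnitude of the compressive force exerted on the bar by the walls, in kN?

P ≈ 163 kN

If the wall were absent the bar would grow by αΔT L = 26.2×10⁻⁶ × 159 × 2675 = 11.14 mm.
After closing the 5.1 mm clearance, 11.14 − 5.1 = 6.044 mm of expansion remains to be suppressed by the wall.
So σ = E(δ_free − g)/L = 45×10³ × 6.044/2675 = 101.7 MPa.
Force on the wall = σA = 101.7 × 1600 mm² = 162.7 kN.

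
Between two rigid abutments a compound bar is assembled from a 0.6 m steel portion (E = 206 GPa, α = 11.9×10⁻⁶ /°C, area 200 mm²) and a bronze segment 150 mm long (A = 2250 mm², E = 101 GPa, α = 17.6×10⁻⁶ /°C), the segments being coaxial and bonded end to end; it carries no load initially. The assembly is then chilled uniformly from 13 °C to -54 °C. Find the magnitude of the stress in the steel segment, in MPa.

σ ≈ 215 MPa (tensile)

Free thermal contraction of the whole bar: Σ αᵢΔT Lᵢ = 11.9×10⁻⁶×67×600 + 17.6×10⁻⁶×67×150 = 0.6553 mm.
The rigid supports impose zero overall length change; the single axial force P common to all segments must satisfy P Σ Lᵢ/(AᵢEᵢ) = δ_free.
Σ Lᵢ/(AᵢEᵢ) = 600/(200×206×10³) + 150/(2250×101×10³) = 1.522×10⁻⁵ mm/N.
Hence P = δ_free / Σ(L/AE) = 0.6553/1.522×10⁻⁵ = 43.04 kN (tensile).
σ_{steel} = P / A = 43040 / 200 = 215.2 MPa.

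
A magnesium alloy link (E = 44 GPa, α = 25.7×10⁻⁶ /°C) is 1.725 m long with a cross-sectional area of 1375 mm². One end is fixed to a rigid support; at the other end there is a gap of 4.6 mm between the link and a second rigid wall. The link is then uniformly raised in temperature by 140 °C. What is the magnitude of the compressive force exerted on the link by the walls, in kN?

P ≈ 56.3 kN

Free thermal elongation = αΔT L = 25.7×10⁻⁶ × 140 × 1725 = 6.207 mm.
This exceeds the 4.6 mm gap, so the wall pushes back. The portion of expansion that must be recovered elastically is δ_free − gap = 6.207 − 4.6 = 1.607 mm.
So σ = E(δ_free − g)/L = 44×10³ × 1.607/1725 = 40.98 MPa.
P = σA = 40.98 × 1375 = 56.35 kN.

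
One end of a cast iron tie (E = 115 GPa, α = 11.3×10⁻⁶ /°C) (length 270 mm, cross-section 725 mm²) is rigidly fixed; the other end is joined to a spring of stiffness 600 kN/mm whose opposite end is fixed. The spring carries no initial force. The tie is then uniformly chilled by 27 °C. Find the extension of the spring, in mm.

Free thermal contraction: δ_free = αΔT L = 11.3×10⁻⁶ × 27 × 270 = 0.08238 mm.
Let P be the tensile force in the spring. The tie extends elastically by PL/(AE) and the spring stretches by P/k; together these equal δ_free.
P [ L/(AE) + 1/k ] = δ_free → P [ 270/(725×115×10³) + 1/(600×10³) ] = 0.08238.
P = 0.08238 / 4.905×10⁻⁶ = 16790 N.
Spring extension = P/k = 16790/(600×10³) = 0.02799 mm.

δ ≈ 0.028 mm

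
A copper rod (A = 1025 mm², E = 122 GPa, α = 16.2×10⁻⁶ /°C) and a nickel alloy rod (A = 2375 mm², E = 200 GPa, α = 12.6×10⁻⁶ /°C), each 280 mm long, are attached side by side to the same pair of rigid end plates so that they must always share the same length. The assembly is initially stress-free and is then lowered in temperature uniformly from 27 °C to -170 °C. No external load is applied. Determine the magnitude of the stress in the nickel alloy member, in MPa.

σ ≈ 29.6 MPa (compressive)

Both members must finish at the same length. With the larger α, the copper tends to over-contract; the plates restrain it, putting the copper in tension and the nickel alloy in compression. With no external load the two internal forces are equal and opposite, magnitude P.
Compatibility of the two members (thermal + elastic change equal): (α₁ − α₂)ΔT = P·[1/(A₁E₁) + 1/(A₂E₂)].
|α₁ − α₂|·ΔT = 3.6×10⁻⁶ × 197 = 0.0007092.
1/(A₁E₁) + 1/(A₂E₂) = 1/(1025×122×10³) + 1/(2375×200×10³) = 1.01×10⁻⁸ N⁻¹.
So P = 0.0007092 / 1.01×10⁻⁸ = 70.2 kN.
σ_{nickel alloy} = P/A₂ = 70200/2375 = 29.56 MPa, compressive.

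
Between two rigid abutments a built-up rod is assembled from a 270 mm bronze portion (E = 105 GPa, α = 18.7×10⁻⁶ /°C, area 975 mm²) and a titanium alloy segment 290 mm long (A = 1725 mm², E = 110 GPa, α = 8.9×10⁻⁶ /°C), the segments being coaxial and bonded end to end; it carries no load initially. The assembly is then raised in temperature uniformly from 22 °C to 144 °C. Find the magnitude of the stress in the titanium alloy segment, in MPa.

If the supports were absent, the total length change would be Σ αᵢΔT Lᵢ = 18.7×10⁻⁶×122×270 + 8.9×10⁻⁶×122×290 = 0.9309 mm.
The walls prevent any net length change, so an axial force P (same in every segment) develops. Compatibility: P · Σ Lᵢ/(AᵢEᵢ) = δ_free.
Σ Lᵢ/(AᵢEᵢ) = 270/(975×105×10³) + 290/(1725×110×10³) = 4.166×10⁻⁶ mm/N.
So P = 0.9309 / 4.166×10⁻⁶ = 223.5 kN, compressive.
σ_{titanium alloy} = P / A = 223500 / 1725 = 129.5 MPa.

σ ≈ 130 MPa (compressive)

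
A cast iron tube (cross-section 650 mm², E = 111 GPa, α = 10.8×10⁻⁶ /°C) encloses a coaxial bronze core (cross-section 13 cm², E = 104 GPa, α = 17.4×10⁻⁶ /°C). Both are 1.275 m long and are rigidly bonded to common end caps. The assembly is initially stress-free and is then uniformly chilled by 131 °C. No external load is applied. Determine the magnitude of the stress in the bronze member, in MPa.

σ ≈ 31.3 MPa (tensile)

Both members must finish at the same length. With the larger α, the bronze tends to over-contract; the plates restrain it, putting the bronze in tension and the cast iron in compression. With no external load the two internal forces are equal and opposite, magnitude P.
Setting the final lengths equal and cancelling L: (α₁ − α₂)ΔT = P/(A₁E₁) + P/(A₂E₂).
|α₁ − α₂|·ΔT = 6.6×10⁻⁶ × 131 = 0.0008646.
1/(A₁E₁) + 1/(A₂E₂) = 1/(650×111×10³) + 1/(1300×104×10³) = 2.126×10⁻⁸ N⁻¹.
P = 0.0008646 / 2.126×10⁻⁸ = 40670 N = 40.67 kN.
σ_{bronze} = P/A₂ = 40670/1300 = 31.29 MPa, tensile.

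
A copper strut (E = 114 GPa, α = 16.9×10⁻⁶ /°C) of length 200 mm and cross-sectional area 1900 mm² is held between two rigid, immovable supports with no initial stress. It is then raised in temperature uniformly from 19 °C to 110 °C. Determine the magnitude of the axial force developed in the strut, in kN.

P ≈ 333 kN (compressive)

With zero net strain, σ = E·αΔT = 114 GPa × 16.9×10⁻⁶ × 91 = 175.3 MPa.
Axial force P = σA = 175.3 × 1900 = 333100 N = 333.1 kN, compressive.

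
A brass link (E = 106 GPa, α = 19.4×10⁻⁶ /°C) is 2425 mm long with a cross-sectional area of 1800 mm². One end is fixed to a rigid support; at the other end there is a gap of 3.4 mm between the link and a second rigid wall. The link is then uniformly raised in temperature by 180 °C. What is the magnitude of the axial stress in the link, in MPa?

Free thermal elongation = αΔT L = 19.4×10⁻⁶ × 180 × 2425 = 8.468 mm.
After closing the 3.4 mm clearance, 8.468 − 3.4 = 5.068 mm of expansion remains to be suppressed by the wall.
So σ = E(δ_free − g)/L = 106×10³ × 5.068/2425 = 221.5 MPa.

σ ≈ 222 MPa (compressive)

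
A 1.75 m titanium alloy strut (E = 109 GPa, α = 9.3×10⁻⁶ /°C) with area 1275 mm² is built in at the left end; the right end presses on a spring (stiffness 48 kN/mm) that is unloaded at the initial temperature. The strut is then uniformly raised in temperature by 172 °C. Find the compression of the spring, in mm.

δ ≈ 1.74 mm

Free thermal expansion: δ_free = αΔT L = 9.3×10⁻⁶ × 172 × 1750 = 2.799 mm.
With a force P in the spring, the elastic change of the strut is PL/(AE) and that of the spring is P/k; compatibility requires their sum to equal δ_free.
So P = δ_free / [L/(AE) + 1/k] = 2.799 / [ 1750/(1275×109×10³) + 1/(48×10³) ].
P = 2.799 / 3.343×10⁻⁵ = 83750 N.
Spring compression = P/k = 83750/(48×10³) = 1.745 mm.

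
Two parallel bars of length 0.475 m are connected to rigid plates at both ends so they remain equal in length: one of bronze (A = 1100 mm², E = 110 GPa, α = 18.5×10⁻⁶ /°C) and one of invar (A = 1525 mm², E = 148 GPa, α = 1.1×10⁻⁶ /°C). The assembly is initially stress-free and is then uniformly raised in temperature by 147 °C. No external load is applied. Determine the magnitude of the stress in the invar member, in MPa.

Both members must finish at the same length. With the larger α, the bronze tends to over-expand; the plates restrain it, putting the bronze in compression and the invar in tension. With no external load the two internal forces are equal and opposite, magnitude P.
Setting the final lengths equal and cancelling L: (α₁ − α₂)ΔT = P/(A₁E₁) + P/(A₂E₂).
|α₁ − α₂|·ΔT = 17.4×10⁻⁶ × 147 = 0.002558.
1/(A₁E₁) + 1/(A₂E₂) = 1/(1100×110×10³) + 1/(1525×148×10³) = 1.27×10⁻⁸ N⁻¹.
So P = 0.002558 / 1.27×10⁻⁸ = 201.5 kN.
σ_{invar} = P/A₂ = 201500/1525 = 132.1 MPa, tensile.

σ ≈ 132 MPa (tensile)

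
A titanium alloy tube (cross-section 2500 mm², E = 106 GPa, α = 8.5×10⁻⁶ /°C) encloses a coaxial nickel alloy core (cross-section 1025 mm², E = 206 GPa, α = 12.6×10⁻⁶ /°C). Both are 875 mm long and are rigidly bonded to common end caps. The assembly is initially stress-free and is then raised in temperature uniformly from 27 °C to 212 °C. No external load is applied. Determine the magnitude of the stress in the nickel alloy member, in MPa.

σ ≈ 87 MPa (compressive)

The nickel alloy has the larger α, so on heating it would change length more than the titanium alloy if both were free. The rigid plates force a common final length, so the nickel alloy is put into compression and the titanium alloy into tension, with equal and opposite forces P (no external load).
Setting the final lengths equal and cancelling L: (α₁ − α₂)ΔT = P/(A₁E₁) + P/(A₂E₂).
|α₁ − α₂|·ΔT = 4.1×10⁻⁶ × 185 = 0.0007585.
1/(A₁E₁) + 1/(A₂E₂) = 1/(2500×106×10³) + 1/(1025×206×10³) = 8.51×10⁻⁹ N⁻¹.
P = 0.0007585 / 8.51×10⁻⁹ = 89140 N = 89.14 kN.
σ_{nickel alloy} = P/A₂ = 89140/1025 = 86.96 MPa, compressive.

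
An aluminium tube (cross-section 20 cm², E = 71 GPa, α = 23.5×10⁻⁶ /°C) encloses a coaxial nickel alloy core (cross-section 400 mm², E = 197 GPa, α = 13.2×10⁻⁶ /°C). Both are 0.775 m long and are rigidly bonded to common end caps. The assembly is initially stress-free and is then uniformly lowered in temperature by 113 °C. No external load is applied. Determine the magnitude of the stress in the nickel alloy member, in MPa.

σ ≈ 147 MPa (compressive)

The aluminium has the larger α, so on cooling it would change length more than the nickel alloy if both were free. The rigid plates force a common final length, so the aluminium is put into tension and the nickel alloy into compression, with equal and opposite forces P (no external load).
Setting the final lengths equal and cancelling L: (α₁ − α₂)ΔT = P/(A₁E₁) + P/(A₂E₂).
|α₁ − α₂|·ΔT = 10.3×10⁻⁶ × 113 = 0.001164.
1/(A₁E₁) + 1/(A₂E₂) = 1/(2000×71×10³) + 1/(400×197×10³) = 1.973×10⁻⁸ N⁻¹.
P = 0.001164 / 1.973×10⁻⁸ = 58980 N = 58.98 kN.
σ_{nickel alloy} = P/A₂ = 58980/400 = 147.5 MPa, compressive.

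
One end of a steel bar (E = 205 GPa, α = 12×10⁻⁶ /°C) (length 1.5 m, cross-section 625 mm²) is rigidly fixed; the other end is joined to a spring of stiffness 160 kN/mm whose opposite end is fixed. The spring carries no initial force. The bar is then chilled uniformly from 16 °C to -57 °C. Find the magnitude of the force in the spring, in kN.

P ≈ 73.2 kN

The unrestrained thermal change is αΔT L = 12×10⁻⁶ × 73 × 1500 = 1.314 mm.
With a force P in the spring, the elastic change of the bar is PL/(AE) and that of the spring is P/k; compatibility requires their sum to equal δ_free.
P [ L/(AE) + 1/k ] = δ_free → P [ 1500/(625×205×10³) + 1/(160×10³) ] = 1.314.
P = 1.314 / 1.796×10⁻⁵ = 73170 N.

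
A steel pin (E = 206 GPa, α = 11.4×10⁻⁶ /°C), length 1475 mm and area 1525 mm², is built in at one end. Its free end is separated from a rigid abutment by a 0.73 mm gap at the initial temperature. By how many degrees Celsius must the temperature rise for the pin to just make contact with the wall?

Contact occurs when the free expansion equals the gap: αΔT L = 0.73 mm.
So ΔT = g/(αL) = 0.73/(11.4×10⁻⁶ × 1475) = 43.41 °C.

ΔT ≈ 43.4 °C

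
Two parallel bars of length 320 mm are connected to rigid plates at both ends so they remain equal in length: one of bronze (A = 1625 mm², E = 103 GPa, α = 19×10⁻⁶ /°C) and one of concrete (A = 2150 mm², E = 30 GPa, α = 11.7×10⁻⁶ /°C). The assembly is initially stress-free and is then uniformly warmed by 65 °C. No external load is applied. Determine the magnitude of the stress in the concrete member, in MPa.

σ ≈ 10.3 MPa (tensile)

Equilibrium of a rigid end plate with no external load gives equal and opposite internal forces ±P in the two members. Since α_{bronze} > α_{concrete}, heating drives the bronze into compression and the concrete into tension.
Setting the final lengths equal and cancelling L: (α₁ − α₂)ΔT = P/(A₁E₁) + P/(A₂E₂).
|α₁ − α₂|·ΔT = 7.3×10⁻⁶ × 65 = 0.0004745.
1/(A₁E₁) + 1/(A₂E₂) = 1/(1625×103×10³) + 1/(2150×30×10³) = 2.148×10⁻⁸ N⁻¹.
So P = 0.0004745 / 2.148×10⁻⁸ = 22.09 kN.
σ_{concrete} = P/A₂ = 22090/2150 = 10.28 MPa, tensile.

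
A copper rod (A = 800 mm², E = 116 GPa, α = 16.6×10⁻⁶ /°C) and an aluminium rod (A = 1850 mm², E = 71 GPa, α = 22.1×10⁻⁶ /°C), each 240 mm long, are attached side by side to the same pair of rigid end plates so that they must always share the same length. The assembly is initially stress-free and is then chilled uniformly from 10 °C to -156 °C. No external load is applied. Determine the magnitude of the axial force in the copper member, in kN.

Both members must finish at the same length. With the larger α, the aluminium tends to over-contract; the plates restrain it, putting the aluminium in tension and the copper in compression. With no external load the two internal forces are equal and opposite, magnitude P.
Setting the final lengths equal and cancelling L: (α₁ − α₂)ΔT = P/(A₁E₁) + P/(A₂E₂).
|α₁ − α₂|·ΔT = 5.5×10⁻⁶ × 166 = 0.000913.
1/(A₁E₁) + 1/(A₂E₂) = 1/(800×116×10³) + 1/(1850×71×10³) = 1.839×10⁻⁸ N⁻¹.
So P = 0.000913 / 1.839×10⁻⁸ = 49.65 kN.

P ≈ 49.6 kN (compressive in the copper)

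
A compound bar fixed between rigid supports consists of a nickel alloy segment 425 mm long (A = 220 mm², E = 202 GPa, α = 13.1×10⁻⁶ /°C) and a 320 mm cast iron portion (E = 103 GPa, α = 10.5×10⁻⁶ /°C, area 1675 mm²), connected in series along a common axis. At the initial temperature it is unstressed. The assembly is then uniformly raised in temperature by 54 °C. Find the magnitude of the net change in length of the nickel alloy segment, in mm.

With the walls removed the bar would change length by δ_free = Σ αᵢΔT Lᵢ = 13.1×10⁻⁶×54×425 + 10.5×10⁻⁶×54×320 = 0.4821 mm.
Since the ends are fixed, an axial force P builds up, equal in every segment, with P · Σ Lᵢ/(AᵢEᵢ) = δ_free.
Σ Lᵢ/(AᵢEᵢ) = 425/(220×202×10³) + 320/(1675×103×10³) = 1.142×10⁻⁵ mm/N.
Hence P = δ_free / Σ(L/AE) = 0.4821/1.142×10⁻⁵ = 42.22 kN (compressive).
For the nickel alloy segment, free thermal change = 13.1×10⁻⁶×54×425 = 0.3006 mm and elastic change from P = 42220×425/(220×202×10³) = 0.4038 mm; these oppose, so the net change is 0.103 mm (segment shortens).

|ΔL| ≈ 0.103 mm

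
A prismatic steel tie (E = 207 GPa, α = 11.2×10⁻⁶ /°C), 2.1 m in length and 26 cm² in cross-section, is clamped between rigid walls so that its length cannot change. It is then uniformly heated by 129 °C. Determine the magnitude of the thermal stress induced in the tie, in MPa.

σ ≈ 299 MPa (compressive)

Because both ends are immovable the net strain is zero, and the suppressed thermal strain is αΔT = 11.2×10⁻⁶ × 129 = 1444.8×10⁻⁶.
Hence σ = E·αΔT = 207×10³ × 1444.8×10⁻⁶ = 299.1 MPa, compressive.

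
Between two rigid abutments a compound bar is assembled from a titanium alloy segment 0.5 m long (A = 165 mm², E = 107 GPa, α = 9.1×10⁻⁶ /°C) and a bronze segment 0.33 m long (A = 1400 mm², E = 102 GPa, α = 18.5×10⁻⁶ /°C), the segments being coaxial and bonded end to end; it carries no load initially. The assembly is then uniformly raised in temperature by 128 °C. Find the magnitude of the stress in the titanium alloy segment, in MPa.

Free thermal expansion of the whole bar: Σ αᵢΔT Lᵢ = 9.1×10⁻⁶×128×500 + 18.5×10⁻⁶×128×330 = 1.364 mm.
The rigid supports impose zero overall length change; the single axial force P common to all segments must satisfy P Σ Lᵢ/(AᵢEᵢ) = δ_free.
The series flexibility is Σ Lᵢ/(AᵢEᵢ) = 500/(165×107×10³) + 330/(1400×102×10³) = 3.063×10⁻⁵ mm/N.
P = 1.364 / 3.063×10⁻⁵ = 44520 N = 44.52 kN, compressive.
σ_{titanium alloy} = P / A = 44520 / 165 = 269.8 MPa.

σ ≈ 270 MPa (compressive)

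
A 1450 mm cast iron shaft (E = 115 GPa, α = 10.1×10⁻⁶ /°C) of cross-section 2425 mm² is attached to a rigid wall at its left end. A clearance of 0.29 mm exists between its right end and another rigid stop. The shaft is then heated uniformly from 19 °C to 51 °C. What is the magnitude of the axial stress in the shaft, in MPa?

Free thermal elongation = αΔT L = 10.1×10⁻⁶ × 32 × 1450 = 0.4686 mm.
After closing the 0.29 mm clearance, 0.4686 − 0.29 = 0.1786 mm of expansion remains to be suppressed by the wall.
So σ = E(δ_free − g)/L = 115×10³ × 0.1786/1450 = 14.17 MPa.

σ ≈ 14.2 MPa (compressive)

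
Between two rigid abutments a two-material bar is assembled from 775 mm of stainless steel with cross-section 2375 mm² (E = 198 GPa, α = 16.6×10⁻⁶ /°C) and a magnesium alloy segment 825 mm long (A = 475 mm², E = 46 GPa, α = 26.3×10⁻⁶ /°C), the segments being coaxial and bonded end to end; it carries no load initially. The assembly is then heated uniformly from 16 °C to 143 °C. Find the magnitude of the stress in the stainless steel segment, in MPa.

σ ≈ 46.9 MPa (compressive)

If the supports were absent, the total length change would be Σ αᵢΔT Lᵢ = 16.6×10⁻⁶×127×775 + 26.3×10⁻⁶×127×825 = 4.389 mm.
The rigid supports impose zero overall length change; the single axial force P common to all segments must satisfy P Σ Lᵢ/(AᵢEᵢ) = δ_free.
Σ Lᵢ/(AᵢEᵢ) = 775/(2375×198×10³) + 825/(475×46×10³) = 3.941×10⁻⁵ mm/N.
Hence P = δ_free / Σ(L/AE) = 4.389/3.941×10⁻⁵ = 111.4 kN (compressive).
σ_{stainless steel} = P / A = 111400 / 2375 = 46.9 MPa.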